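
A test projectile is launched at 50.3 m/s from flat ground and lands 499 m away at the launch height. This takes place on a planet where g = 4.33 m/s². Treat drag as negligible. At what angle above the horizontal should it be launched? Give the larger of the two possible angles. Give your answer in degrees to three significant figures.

60.7°

R = v₀² sin 2θ / g gives sin 2θ = gR/v₀² = 4.33·499/50.3² = 0.8540.
2θ = 58.65° or 180° − 58.65° = 121.4°, so θ = 29.32° or 60.68°.
The larger angle is 60.68°.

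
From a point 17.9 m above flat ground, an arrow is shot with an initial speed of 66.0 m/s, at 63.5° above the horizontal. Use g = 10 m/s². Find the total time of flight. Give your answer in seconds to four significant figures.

Horizontal component vₓ = 66.00 cos 63.5° = 29.45 m/s; vertical v_y0 = 66.00 sin 63.5° = 59.07 m/s.
Vertical motion (up positive, ground at y = 0): 5.000 t² − (59.07) t − 17.9 = 0, so t = (59.07 + √(59.07² + 2·10.0·17.9)) / 10.0 = (59.07 + 62.02) / 10.0 = 12.11 s.

12.11 s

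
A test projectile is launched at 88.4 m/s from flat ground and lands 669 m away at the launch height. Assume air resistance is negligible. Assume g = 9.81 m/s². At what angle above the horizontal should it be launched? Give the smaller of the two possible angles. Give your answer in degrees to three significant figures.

R = v₀² sin 2θ / g gives sin 2θ = gR/v₀² = 9.81·669/88.4² = 0.8398.
2θ = 57.12° or 180° − 57.12° = 122.9°, so θ = 28.56° or 61.44°.
The smaller angle is 28.56°.

28.6°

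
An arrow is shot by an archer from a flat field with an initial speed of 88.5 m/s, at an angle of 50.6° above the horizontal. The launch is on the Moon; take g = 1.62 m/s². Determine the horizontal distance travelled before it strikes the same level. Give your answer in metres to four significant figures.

Components: vₓ = 88.50 cos 50.6° = 56.17 m/s, v_y0 = 88.50 sin 50.6° = 68.39 m/s.
Flight time T = 2 v_y0 / g = 84.43 s.
Range: R = vₓ T = 56.17 × 84.43 = 4743 m.

4743 m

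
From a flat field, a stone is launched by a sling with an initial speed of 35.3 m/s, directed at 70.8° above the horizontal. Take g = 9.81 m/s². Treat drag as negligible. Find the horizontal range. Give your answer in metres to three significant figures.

78.9 m

vₓ = 35.30 cos 70.8° = 11.61 m/s; v_y0 = 35.30 sin 70.8° = 33.34 m/s.
Time aloft: T = 2 v_y0 / g = 2 × 33.34 / 9.81 = 6.796 s.
Range: R = vₓ T = 11.61 × 6.796 = 78.90 m.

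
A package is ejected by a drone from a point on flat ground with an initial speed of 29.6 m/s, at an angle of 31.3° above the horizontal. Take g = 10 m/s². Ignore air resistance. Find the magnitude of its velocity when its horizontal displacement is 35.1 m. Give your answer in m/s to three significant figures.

Horizontal component vₓ = 29.60 cos 31.3° = 25.29 m/s; vertical v_y0 = 29.60 sin 31.3° = 15.38 m/s.
x = vₓ t ⇒ t = 35.1/25.29 = 1.388 s.
Vertical velocity there: v_y = v_y0 − g t = 15.38 − 10.0 × 1.388 = 1.500 m/s.
Speed: √(vₓ² + v_y²) = √(25.29² + 1.500²) = 25.34 m/s.

25.3 m/s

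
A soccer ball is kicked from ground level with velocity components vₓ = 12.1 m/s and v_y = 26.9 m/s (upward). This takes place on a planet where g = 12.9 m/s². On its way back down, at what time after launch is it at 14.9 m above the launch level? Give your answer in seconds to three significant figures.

3.51 s

Height y(t) = 26.90 t − 6.450 t² = 14.9 gives 6.450 t² − 26.90 t + 14.9 = 0.
Quadratic formula: t = (26.90 ± √339.19) / 12.9 = (26.90 ± 18.42) / 12.9 → t = 0.6576 s or 3.513 s.
The descending-branch root is 3.513 s.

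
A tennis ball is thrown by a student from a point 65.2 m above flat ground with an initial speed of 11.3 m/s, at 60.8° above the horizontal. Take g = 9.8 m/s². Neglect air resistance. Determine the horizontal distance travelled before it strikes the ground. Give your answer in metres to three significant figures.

Resolve: vₓ = 11.30 cos 60.8° = 5.513 m/s and v_y0 = 11.30 sin 60.8° = 9.864 m/s.
With up positive and y = 0 at the ground: y(t) = 65.2 + (9.864) t − 4.900 t². Setting y = 0 and taking the positive root: t = [9.864 + √(9.864² + 2·9.80·65.2)] / 9.80 = (9.864 + 37.08) / 9.80 = 4.791 s.
Horizontal distance: R = vₓ t = 5.513 × 4.791 = 26.41 m.

26.4 m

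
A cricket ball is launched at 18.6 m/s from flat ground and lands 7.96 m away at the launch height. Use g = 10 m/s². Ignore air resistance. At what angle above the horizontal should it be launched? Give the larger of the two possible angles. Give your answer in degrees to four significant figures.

Level-ground range R = v₀² sin(2θ)/g ⇒ sin(2θ) = gR/v₀² = 10.0 × 7.96 / 18.6² = 0.2301.
2θ = 13.30° or 180° − 13.30° = 166.7°, so θ = 6.651° or 83.35°.
The larger angle is 83.35°.

83.35°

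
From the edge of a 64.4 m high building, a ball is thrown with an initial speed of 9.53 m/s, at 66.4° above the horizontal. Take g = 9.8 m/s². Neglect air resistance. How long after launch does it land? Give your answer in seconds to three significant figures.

4.62 s

Horizontal component vₓ = 9.530 cos 66.4° = 3.815 m/s; vertical v_y0 = 9.530 sin 66.4° = 8.733 m/s.
The projectile lands when y = 64.4 + (8.733) t − ½·9.80·t² = 0. Positive root: t = (8.733 + √(8.733² + 2·9.80·64.4)) / 9.80 = (8.733 + 36.59) / 9.80 = 4.624 s.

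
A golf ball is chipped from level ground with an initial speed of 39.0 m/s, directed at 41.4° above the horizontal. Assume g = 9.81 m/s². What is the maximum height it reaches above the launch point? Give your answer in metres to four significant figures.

33.90 m

Horizontal component vₓ = 39.00 cos 41.4° = 29.25 m/s; vertical v_y0 = 39.00 sin 41.4° = 25.79 m/s.
At the apex v_y = 0, so H = v_y0²/(2g) = 25.79²/19.62 = 33.90 m.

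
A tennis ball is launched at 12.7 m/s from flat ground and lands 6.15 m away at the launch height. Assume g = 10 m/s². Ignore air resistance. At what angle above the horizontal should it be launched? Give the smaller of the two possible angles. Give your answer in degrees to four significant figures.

R = v₀² sin 2θ / g gives sin 2θ = gR/v₀² = 10.0·6.15/12.7² = 0.3813.
2θ = 22.41° or 180° − 22.41° = 157.6°, so θ = 11.21° or 78.79°.
The smaller angle is 11.21°.

11.21°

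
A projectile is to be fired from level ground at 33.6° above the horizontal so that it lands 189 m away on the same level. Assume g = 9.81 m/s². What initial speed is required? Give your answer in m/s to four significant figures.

Level-ground range: R = v₀² sin(2θ)/g, so v₀ = √(gR / sin 2θ).
v₀ = √(9.81 × 189 / sin 67.20°) = √(1854 / 0.9219) = √2011.2 = 44.85 m/s.

44.85 m/s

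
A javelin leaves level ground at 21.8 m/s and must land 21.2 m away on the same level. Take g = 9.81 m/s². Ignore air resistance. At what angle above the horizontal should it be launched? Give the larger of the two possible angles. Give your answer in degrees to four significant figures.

From R = (v₀²/g) sin 2θ: sin 2θ = 9.81 × 21.2 / 475.24 = 0.4376.
2θ = 25.95° or 180° − 25.95° = 154.0°, so θ = 12.98° or 77.02°.
The larger angle is 77.02°.

77.02°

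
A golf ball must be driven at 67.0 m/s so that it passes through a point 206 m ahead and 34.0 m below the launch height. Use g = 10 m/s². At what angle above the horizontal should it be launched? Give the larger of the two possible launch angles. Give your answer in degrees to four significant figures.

76.89°

Trajectory: y = x tanθ − g x² (1 + tan²θ)/(2v₀²). With x = 206, y = −34.0, v₀ = 67.0, g = 10.0:
47.27 tan²θ − 206 tanθ + (13.27) = 0.
tanθ = [206 ± √(206² − 4 × 47.27 × (13.27))] / (2 × 47.27) = (206 ± 199.8) / 94.53, giving tanθ = 0.06538 or 4.293.
θ = 3.741° or 76.89°; the larger is 76.89°.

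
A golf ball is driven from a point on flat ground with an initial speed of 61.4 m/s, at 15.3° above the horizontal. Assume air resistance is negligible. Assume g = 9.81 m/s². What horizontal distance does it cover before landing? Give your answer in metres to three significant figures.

196 m

Horizontal component vₓ = 61.40 cos 15.3° = 59.22 m/s; vertical v_y0 = 61.40 sin 15.3° = 16.20 m/s.
Time aloft: T = 2 v_y0 / g = 2 × 16.20 / 9.81 = 3.303 s.
Range: R = vₓ T = 59.22 × 3.303 = 195.6 m.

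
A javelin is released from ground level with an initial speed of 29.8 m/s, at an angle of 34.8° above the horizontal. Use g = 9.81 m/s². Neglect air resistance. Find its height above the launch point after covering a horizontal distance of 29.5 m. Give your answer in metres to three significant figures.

13.4 m

Resolve: vₓ = 29.80 cos 34.8° = 24.47 m/s and v_y0 = 29.80 sin 34.8° = 17.01 m/s.
x = vₓ t ⇒ t = 29.5/24.47 = 1.206 s.
Height: y = v_y0 t − ½ g t² = 17.01 × 1.206 − 4.905 × 1.206² = 20.50 − 7.129 = 13.37 m.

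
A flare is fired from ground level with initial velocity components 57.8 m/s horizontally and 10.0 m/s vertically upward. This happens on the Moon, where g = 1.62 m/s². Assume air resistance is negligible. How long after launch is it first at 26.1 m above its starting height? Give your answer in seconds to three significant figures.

3.75 s

Height y(t) = 10.00 t − 0.8100 t² = 26.1 gives 0.8100 t² − 10.00 t + 26.1 = 0.
Quadratic formula: t = (10.00 ± √15.436) / 1.62 = (10.00 ± 3.929) / 1.62 → t = 3.748 s or 8.598 s.
The first (ascending) time is 3.748 s.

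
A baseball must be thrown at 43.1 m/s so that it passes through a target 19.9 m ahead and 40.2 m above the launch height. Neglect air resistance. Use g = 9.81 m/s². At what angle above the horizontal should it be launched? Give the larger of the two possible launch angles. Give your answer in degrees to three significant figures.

86.6°

Trajectory: y = x tanθ − g x² (1 + tan²θ)/(2v₀²). With x = 19.9, y = 40.2, v₀ = 43.1, g = 9.81:
1.046 tan²θ − 19.9 tanθ + (41.25) = 0.
tanθ = [19.9 ± √(19.9² − 4 × 1.046 × (41.25))] / (2 × 1.046) = (19.9 ± 14.95) / 2.091, giving tanθ = 2.367 or 16.66.
θ = 67.10° or 86.57°; the larger is 86.57°.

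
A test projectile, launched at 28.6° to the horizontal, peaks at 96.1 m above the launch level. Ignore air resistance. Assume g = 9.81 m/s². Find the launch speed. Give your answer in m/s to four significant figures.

At the peak v_y = 0, so v_y0 = √(2gH) = √(2 × 9.81 × 96.1) = 43.42 m/s.
v_y0 = v₀ sin θ ⇒ v₀ = 43.42 / sin 28.6° = 90.71 m/s.

90.71 m/s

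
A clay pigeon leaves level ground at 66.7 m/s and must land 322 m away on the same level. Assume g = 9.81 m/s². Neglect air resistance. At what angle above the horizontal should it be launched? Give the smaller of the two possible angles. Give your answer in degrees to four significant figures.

22.62°

Level-ground range R = v₀² sin(2θ)/g ⇒ sin(2θ) = gR/v₀² = 9.81 × 322 / 66.7² = 0.7100.
2θ = 45.24° or 180° − 45.24° = 134.8°, so θ = 22.62° or 67.38°.
The smaller angle is 22.62°.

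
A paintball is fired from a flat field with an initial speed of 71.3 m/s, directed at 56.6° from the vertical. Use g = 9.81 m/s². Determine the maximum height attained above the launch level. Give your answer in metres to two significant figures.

79 m

Components: vₓ = 71.30 sin 56.6° = 59.52 m/s, v_y0 = 71.30 cos 56.6° = 39.25 m/s.
Maximum height: H = v_y0² / (2g) = 39.25² / (2 × 9.81) = 78.52 m.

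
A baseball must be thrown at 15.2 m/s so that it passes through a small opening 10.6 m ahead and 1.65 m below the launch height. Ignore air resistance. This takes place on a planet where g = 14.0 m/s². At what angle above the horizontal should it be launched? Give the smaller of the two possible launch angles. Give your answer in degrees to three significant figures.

9.95°

Trajectory: y = x tanθ − g x² (1 + tan²θ)/(2v₀²). With x = 10.6, y = −1.65, v₀ = 15.2, g = 14.0:
3.404 tan²θ − 10.6 tanθ + (1.754) = 0.
tanθ = [10.6 ± √(10.6² − 4 × 3.404 × (1.754))] / (2 × 3.404) = (10.6 ± 9.406) / 6.809, giving tanθ = 0.1754 or 2.938.
θ = 9.947° or 71.21°; the smaller is 9.947°.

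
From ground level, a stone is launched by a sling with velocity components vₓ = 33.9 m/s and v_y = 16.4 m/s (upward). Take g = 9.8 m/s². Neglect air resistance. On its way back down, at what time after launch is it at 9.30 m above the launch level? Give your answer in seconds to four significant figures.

Require v_y0 t − ½ g t² = 9.30, i.e. 4.900 t² − 16.40 t + 9.30 = 0.
Quadratic formula: t = (16.40 ± √86.680) / 9.80 = (16.40 ± 9.310) / 9.80 → t = 0.7234 s or 2.623 s.
The descending-branch root is 2.623 s.

2.623 s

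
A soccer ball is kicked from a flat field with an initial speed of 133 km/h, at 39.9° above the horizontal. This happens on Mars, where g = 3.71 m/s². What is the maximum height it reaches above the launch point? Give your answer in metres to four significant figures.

75.69 m

Convert: 133 km/h = 133/3.6 = 36.94 m/s.
vₓ = 36.94 cos 39.9° = 28.34 m/s; v_y0 = 36.94 sin 39.9° = 23.70 m/s.
At the apex v_y = 0, so H = v_y0²/(2g) = 23.70²/7.420 = 75.69 m.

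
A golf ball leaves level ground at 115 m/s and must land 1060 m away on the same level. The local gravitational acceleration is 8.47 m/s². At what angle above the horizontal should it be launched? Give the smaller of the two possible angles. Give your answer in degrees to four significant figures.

Level-ground range R = v₀² sin(2θ)/g ⇒ sin(2θ) = gR/v₀² = 8.47 × 1060 / 115² = 0.6789.
2θ = 42.76° or 180° − 42.76° = 137.2°, so θ = 21.38° or 68.62°.
The smaller angle is 21.38°.

21.38°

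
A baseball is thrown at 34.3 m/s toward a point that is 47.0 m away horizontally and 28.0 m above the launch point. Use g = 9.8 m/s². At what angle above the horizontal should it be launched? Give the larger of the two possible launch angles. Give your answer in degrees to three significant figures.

Trajectory: y = x tanθ − g x² (1 + tan²θ)/(2v₀²). With x = 47.0, y = 28.0, v₀ = 34.3, g = 9.80:
9.200 tan²θ − 47.0 tanθ + (37.20) = 0.
tanθ = [47.0 ± √(47.0² − 4 × 9.200 × (37.20))] / (2 × 9.200) = (47.0 ± 28.98) / 18.40, giving tanθ = 0.9792 or 4.129.
θ = 44.40° or 76.39°; the larger is 76.39°.

76.4°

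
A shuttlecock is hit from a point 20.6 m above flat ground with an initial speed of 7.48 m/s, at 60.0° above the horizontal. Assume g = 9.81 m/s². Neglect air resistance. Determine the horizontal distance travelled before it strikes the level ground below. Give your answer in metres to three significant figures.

Resolve: vₓ = 7.480 cos 60.0° = 3.740 m/s and v_y0 = 7.480 sin 60.0° = 6.478 m/s.
With up positive and y = 0 at the ground: y(t) = 20.6 + (6.478) t − 4.905 t². Setting y = 0 and taking the positive root: t = [6.478 + √(6.478² + 2·9.81·20.6)] / 9.81 = (6.478 + 21.12) / 9.81 = 2.813 s.
Horizontal distance: R = vₓ t = 3.740 × 2.813 = 10.52 m.

10.5 m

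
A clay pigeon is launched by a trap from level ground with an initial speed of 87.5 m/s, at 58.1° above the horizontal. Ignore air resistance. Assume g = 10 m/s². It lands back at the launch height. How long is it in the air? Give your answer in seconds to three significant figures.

Components: vₓ = 87.50 cos 58.1° = 46.24 m/s, v_y0 = 87.50 sin 58.1° = 74.29 m/s.
Time of flight on level ground: T = 2 v_y0 / g = 2 × 74.29 / 10.0 = 14.86 s.

14.9 s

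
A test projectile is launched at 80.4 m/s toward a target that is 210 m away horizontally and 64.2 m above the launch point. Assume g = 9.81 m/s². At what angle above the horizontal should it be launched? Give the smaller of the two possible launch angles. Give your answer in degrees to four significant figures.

Trajectory: y = x tanθ − g x² (1 + tan²θ)/(2v₀²). With x = 210, y = 64.2, v₀ = 80.4, g = 9.81:
33.46 tan²θ − 210 tanθ + (97.66) = 0.
tanθ = [210 ± √(210² − 4 × 33.46 × (97.66))] / (2 × 33.46) = (210 ± 176.1) / 66.93, giving tanθ = 0.5058 or 5.770.
θ = 26.83° or 80.17°; the smaller is 26.83°.

26.83°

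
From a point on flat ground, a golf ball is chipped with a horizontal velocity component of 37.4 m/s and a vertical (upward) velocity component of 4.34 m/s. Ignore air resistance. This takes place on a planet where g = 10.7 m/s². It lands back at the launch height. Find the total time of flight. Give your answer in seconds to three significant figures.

Time of flight on level ground: T = 2 v_y0 / g = 2 × 4.340 / 10.7 = 0.8112 s.

0.811 s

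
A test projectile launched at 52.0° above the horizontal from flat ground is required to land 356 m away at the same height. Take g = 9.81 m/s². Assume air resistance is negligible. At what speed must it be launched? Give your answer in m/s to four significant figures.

59.99 m/s

On level ground R = v₀² sin 2θ / g ⇒ v₀ = √(gR / sin 2θ).
v₀ = √(9.81 × 356 / sin 104.0°) = √(3492 / 0.9703) = √3599.3 = 59.99 m/s.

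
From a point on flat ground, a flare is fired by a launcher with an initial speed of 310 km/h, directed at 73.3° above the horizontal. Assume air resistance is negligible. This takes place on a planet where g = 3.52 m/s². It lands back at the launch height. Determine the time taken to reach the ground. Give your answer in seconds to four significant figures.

Convert: 310 km/h = 310/3.6 = 86.11 m/s.
vₓ = 86.11 cos 73.3° = 24.74 m/s; v_y0 = 86.11 sin 73.3° = 82.48 m/s.
Time of flight on level ground: T = 2 v_y0 / g = 2 × 82.48 / 3.52 = 46.86 s.

46.86 s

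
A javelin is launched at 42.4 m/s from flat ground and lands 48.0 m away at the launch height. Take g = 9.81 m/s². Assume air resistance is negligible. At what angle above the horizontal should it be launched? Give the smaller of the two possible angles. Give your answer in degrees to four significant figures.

Level-ground range R = v₀² sin(2θ)/g ⇒ sin(2θ) = gR/v₀² = 9.81 × 48.0 / 42.4² = 0.2619.
2θ = 15.18° or 180° − 15.18° = 164.8°, so θ = 7.592° or 82.41°.
The smaller angle is 7.592°.

7.592°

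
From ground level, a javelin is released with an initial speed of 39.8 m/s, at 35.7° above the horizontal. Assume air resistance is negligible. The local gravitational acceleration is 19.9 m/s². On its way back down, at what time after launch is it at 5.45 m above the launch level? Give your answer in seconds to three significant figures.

2.07 s

Resolve: vₓ = 39.80 cos 35.7° = 32.32 m/s and v_y0 = 39.80 sin 35.7° = 23.22 m/s.
Require v_y0 t − ½ g t² = 5.45, i.e. 9.950 t² − 23.22 t + 5.45 = 0.
t = [23.22 ± √(23.22² − 2·19.9·5.45)] / 19.9 = (23.22 ± 17.96) / 19.9, so t = 0.2647 s or t = 2.069 s.
The descending-branch root is 2.069 s.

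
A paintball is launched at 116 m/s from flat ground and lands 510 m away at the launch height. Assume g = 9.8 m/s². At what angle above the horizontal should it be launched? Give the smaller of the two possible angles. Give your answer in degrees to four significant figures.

10.90°

From R = (v₀²/g) sin 2θ: sin 2θ = 9.80 × 510 / 13456 = 0.3714.
2θ = 21.80° or 180° − 21.80° = 158.2°, so θ = 10.90° or 79.10°.
The smaller angle is 10.90°.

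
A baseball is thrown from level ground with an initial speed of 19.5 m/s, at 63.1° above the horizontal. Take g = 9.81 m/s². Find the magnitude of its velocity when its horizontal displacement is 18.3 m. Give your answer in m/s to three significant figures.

9.31 m/s

Components: vₓ = 19.50 cos 63.1° = 8.822 m/s, v_y0 = 19.50 sin 63.1° = 17.39 m/s.
Time to reach x = 18.3 m: t = x/vₓ = 18.3/8.822 = 2.074 s.
Vertical velocity there: v_y = v_y0 − g t = 17.39 − 9.81 × 2.074 = −2.958 m/s.
Speed: √(vₓ² + v_y²) = √(8.822² + 2.958²) = 9.305 m/s.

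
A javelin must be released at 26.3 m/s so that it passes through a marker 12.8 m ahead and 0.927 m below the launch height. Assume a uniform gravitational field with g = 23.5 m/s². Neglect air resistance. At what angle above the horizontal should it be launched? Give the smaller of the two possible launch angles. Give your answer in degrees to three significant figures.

Trajectory: y = x tanθ − g x² (1 + tan²θ)/(2v₀²). With x = 12.8, y = −0.927, v₀ = 26.3, g = 23.5:
2.783 tan²θ − 12.8 tanθ + (1.856) = 0.
tanθ = [12.8 ± √(12.8² − 4 × 2.783 × (1.856))] / (2 × 2.783) = (12.8 ± 11.97) / 5.566, giving tanθ = 0.1499 or 4.449.
θ = 8.525° or 77.33°; the smaller is 8.525°.

8.53°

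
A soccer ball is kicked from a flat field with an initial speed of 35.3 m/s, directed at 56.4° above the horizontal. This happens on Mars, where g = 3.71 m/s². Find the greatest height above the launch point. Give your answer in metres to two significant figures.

Horizontal component vₓ = 35.30 cos 56.4° = 19.53 m/s; vertical v_y0 = 35.30 sin 56.4° = 29.40 m/s.
Peak height H = v_y0² / (2g) = 864.48 / 7.420 = 116.5 m.

120 m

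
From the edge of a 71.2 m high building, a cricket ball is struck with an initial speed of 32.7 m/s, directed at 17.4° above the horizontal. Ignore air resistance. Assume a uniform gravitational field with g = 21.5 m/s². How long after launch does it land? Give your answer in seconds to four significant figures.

3.068 s

vₓ = 32.70 cos 17.4° = 31.20 m/s; v_y0 = 32.70 sin 17.4° = 9.779 m/s.
The projectile lands when y = 71.2 + (9.779) t − ½·21.5·t² = 0. Positive root: t = (9.779 + √(9.779² + 2·21.5·71.2)) / 21.5 = (9.779 + 56.19) / 21.5 = 3.068 s.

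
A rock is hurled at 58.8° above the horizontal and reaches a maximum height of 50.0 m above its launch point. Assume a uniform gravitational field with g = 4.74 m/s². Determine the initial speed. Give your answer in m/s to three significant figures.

25.5 m/s

At the peak v_y = 0, so v_y0 = √(2gH) = √(2 × 4.74 × 50.0) = 21.77 m/s.
v_y0 = v₀ sin θ ⇒ v₀ = 21.77 / sin 58.8° = 25.45 m/s.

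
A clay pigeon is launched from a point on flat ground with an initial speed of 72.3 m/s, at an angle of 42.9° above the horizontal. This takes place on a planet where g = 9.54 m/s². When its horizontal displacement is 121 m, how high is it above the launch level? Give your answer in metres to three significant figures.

87.5 m

Components: vₓ = 72.30 cos 42.9° = 52.96 m/s, v_y0 = 72.30 sin 42.9° = 49.22 m/s.
Time to reach x = 121 m: t = x/vₓ = 121/52.96 = 2.285 s.
Height: y = v_y0 t − ½ g t² = 49.22 × 2.285 − 4.770 × 2.285² = 112.4 − 24.90 = 87.54 m.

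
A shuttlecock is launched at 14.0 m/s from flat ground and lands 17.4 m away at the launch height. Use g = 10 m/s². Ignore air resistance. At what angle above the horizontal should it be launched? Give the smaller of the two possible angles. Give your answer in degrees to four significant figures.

31.30°

R = v₀² sin 2θ / g gives sin 2θ = gR/v₀² = 10.0·17.4/14.0² = 0.8878.
2θ = 62.59° or 180° − 62.59° = 117.4°, so θ = 31.30° or 58.70°.
The smaller angle is 31.30°.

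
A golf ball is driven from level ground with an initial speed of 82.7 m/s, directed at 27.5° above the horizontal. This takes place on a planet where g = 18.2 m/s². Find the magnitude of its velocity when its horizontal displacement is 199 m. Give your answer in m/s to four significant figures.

Horizontal component vₓ = 82.70 cos 27.5° = 73.36 m/s; vertical v_y0 = 82.70 sin 27.5° = 38.19 m/s.
x = vₓ t ⇒ t = 199/73.36 = 2.713 s.
Vertical velocity there: v_y = v_y0 − g t = 38.19 − 18.2 × 2.713 = −11.19 m/s.
Speed: √(vₓ² + v_y²) = √(73.36² + 11.19²) = 74.20 m/s.

74.20 m/s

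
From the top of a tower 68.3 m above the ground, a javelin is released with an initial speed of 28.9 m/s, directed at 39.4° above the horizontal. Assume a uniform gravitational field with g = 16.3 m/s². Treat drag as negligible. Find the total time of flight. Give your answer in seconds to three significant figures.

Components: vₓ = 28.90 cos 39.4° = 22.33 m/s, v_y0 = 28.90 sin 39.4° = 18.34 m/s.
The projectile lands when y = 68.3 + (18.34) t − ½·16.3·t² = 0. Positive root: t = (18.34 + √(18.34² + 2·16.3·68.3)) / 16.3 = (18.34 + 50.63) / 16.3 = 4.231 s.

4.23 s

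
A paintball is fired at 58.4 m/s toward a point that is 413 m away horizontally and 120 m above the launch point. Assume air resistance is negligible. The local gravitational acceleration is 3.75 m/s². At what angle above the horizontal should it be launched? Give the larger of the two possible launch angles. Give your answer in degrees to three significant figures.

Trajectory: y = x tanθ − g x² (1 + tan²θ)/(2v₀²). With x = 413, y = 120, v₀ = 58.4, g = 3.75:
93.77 tan²θ − 413 tanθ + (213.8) = 0.
tanθ = [413 ± √(413² − 4 × 93.77 × (213.8))] / (2 × 93.77) = (413 ± 300.6) / 187.5, giving tanθ = 0.5991 or 3.805.
θ = 30.93° or 75.28°; the larger is 75.28°.

75.3°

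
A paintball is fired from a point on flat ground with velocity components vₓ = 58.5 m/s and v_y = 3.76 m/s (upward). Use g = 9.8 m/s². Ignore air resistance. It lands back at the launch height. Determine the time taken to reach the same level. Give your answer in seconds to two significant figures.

0.77 s

Landing at launch height ⇒ T = 2 v_y0 / g = 2 × 3.760 / 9.80 = 0.7673 s.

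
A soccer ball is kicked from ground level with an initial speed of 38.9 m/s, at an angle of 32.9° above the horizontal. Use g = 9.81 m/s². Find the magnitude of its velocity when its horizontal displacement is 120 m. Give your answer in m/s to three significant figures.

35.9 m/s

Resolve: vₓ = 38.90 cos 32.9° = 32.66 m/s and v_y0 = 38.90 sin 32.9° = 21.13 m/s.
Time to reach x = 120 m: t = x/vₓ = 120/32.66 = 3.674 s.
Vertical velocity there: v_y = v_y0 − g t = 21.13 − 9.81 × 3.674 = −14.91 m/s.
Speed: √(vₓ² + v_y²) = √(32.66² + 14.91²) = 35.90 m/s.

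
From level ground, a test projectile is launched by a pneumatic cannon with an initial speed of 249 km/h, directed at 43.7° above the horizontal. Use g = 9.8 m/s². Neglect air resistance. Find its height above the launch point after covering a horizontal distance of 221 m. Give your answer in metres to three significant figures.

Convert: 249 km/h = 249/3.6 = 69.17 m/s.
vₓ = 69.17 cos 43.7° = 50.01 m/s; v_y0 = 69.17 sin 43.7° = 47.79 m/s.
At x = 221 m, t = x/vₓ = 221/50.01 = 4.420 s.
Height: y = v_y0 t − ½ g t² = 47.79 × 4.420 − 4.900 × 4.420² = 211.2 − 95.71 = 115.5 m.

115 m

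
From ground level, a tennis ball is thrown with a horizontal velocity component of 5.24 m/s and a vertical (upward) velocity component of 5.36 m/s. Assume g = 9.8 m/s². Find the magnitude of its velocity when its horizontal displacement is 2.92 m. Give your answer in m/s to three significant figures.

5.24 m/s

At x = 2.92 m, t = x/vₓ = 2.92/5.240 = 0.5573 s.
Vertical velocity there: v_y = v_y0 − g t = 5.360 − 9.80 × 0.5573 = −0.1011 m/s.
Speed: √(vₓ² + v_y²) = √(5.240² + 0.1011²) = 5.241 m/s.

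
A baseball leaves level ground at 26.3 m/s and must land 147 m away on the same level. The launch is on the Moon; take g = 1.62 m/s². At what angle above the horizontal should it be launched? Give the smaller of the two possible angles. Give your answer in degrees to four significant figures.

R = v₀² sin 2θ / g gives sin 2θ = gR/v₀² = 1.62·147/26.3² = 0.3443.
2θ = 20.14° or 180° − 20.14° = 159.9°, so θ = 10.07° or 79.93°.
The smaller angle is 10.07°.

10.07°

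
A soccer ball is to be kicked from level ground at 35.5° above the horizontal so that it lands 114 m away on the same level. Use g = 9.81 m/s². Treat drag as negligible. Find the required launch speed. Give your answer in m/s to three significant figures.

34.4 m/s

From R = (v₀² / g) sin 2θ: v₀ = √(gR / sin 2θ).
v₀ = √(9.81 × 114 / sin 71.00°) = √(1118 / 0.9455) = √1182.8 = 34.39 m/s.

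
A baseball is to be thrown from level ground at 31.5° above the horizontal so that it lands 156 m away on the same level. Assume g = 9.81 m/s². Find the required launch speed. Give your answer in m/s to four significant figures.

41.44 m/s

From R = (v₀² / g) sin 2θ: v₀ = √(gR / sin 2θ).
v₀ = √(9.81 × 156 / sin 63.00°) = √(1530 / 0.8910) = √1717.6 = 41.44 m/s.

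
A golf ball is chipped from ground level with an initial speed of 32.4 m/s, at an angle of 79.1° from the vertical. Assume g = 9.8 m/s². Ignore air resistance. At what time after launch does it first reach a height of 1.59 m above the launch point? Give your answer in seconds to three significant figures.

Components: vₓ = 32.40 sin 79.1° = 31.82 m/s, v_y0 = 32.40 cos 79.1° = 6.127 m/s.
Height y(t) = 6.127 t − 4.900 t² = 1.59 gives 4.900 t² − 6.127 t + 1.59 = 0.
Quadratic formula: t = (6.127 ± √6.3724) / 9.80 = (6.127 ± 2.524) / 9.80 → t = 0.3676 s or 0.8828 s.
The first (ascending) time is 0.3676 s.

0.368 s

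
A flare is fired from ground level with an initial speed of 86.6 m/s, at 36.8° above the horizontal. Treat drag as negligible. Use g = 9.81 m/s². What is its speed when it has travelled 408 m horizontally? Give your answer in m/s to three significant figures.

69.6 m/s

Horizontal component vₓ = 86.60 cos 36.8° = 69.34 m/s; vertical v_y0 = 86.60 sin 36.8° = 51.88 m/s.
At x = 408 m, t = x/vₓ = 408/69.34 = 5.884 s.
Vertical velocity there: v_y = v_y0 − g t = 51.88 − 9.81 × 5.884 = −5.844 m/s.
Speed: √(vₓ² + v_y²) = √(69.34² + 5.844²) = 69.59 m/s.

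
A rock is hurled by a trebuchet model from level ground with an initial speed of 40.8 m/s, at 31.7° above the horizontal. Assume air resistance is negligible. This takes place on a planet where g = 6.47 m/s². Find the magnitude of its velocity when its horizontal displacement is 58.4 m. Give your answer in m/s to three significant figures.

Components: vₓ = 40.80 cos 31.7° = 34.71 m/s, v_y0 = 40.80 sin 31.7° = 21.44 m/s.
At x = 58.4 m, t = x/vₓ = 58.4/34.71 = 1.682 s.
Vertical velocity there: v_y = v_y0 − g t = 21.44 − 6.47 × 1.682 = 10.55 m/s.
Speed: √(vₓ² + v_y²) = √(34.71² + 10.55²) = 36.28 m/s.

36.3 m/s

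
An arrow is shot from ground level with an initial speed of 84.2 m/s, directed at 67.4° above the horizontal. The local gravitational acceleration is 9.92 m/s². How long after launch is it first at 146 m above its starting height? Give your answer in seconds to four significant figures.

vₓ = 84.20 cos 67.4° = 32.36 m/s; v_y0 = 84.20 sin 67.4° = 77.73 m/s.
Require v_y0 t − ½ g t² = 146, i.e. 4.960 t² − 77.73 t + 146 = 0.
t = [77.73 ± √(77.73² − 2·9.92·146)] / 9.92 = (77.73 ± 56.09) / 9.92, so t = 2.182 s or t = 13.49 s.
The first (ascending) time is 2.182 s.

2.182 s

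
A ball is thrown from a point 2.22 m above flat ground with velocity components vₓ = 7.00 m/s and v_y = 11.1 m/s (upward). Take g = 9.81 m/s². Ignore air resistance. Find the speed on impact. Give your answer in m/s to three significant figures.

Vertical motion (up positive, ground at y = 0): 4.905 t² − (11.10) t − 2.22 = 0, so t = (11.10 + √(11.10² + 2·9.81·2.22)) / 9.81 = (11.10 + 12.91) / 9.81 = 2.448 s.
Vertical velocity at impact: v_y = v_y0 − g t = 11.10 − 9.81 × 2.448 = −12.91 m/s.
Speed: |v| = √(vₓ² + v_y²) = √(7.000² + 12.91²) = 14.69 m/s.

14.7 m/s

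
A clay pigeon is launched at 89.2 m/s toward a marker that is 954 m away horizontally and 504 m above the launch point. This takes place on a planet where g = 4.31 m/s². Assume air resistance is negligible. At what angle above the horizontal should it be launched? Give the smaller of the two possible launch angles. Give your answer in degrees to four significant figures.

Trajectory: y = x tanθ − g x² (1 + tan²θ)/(2v₀²). With x = 954, y = 504, v₀ = 89.2, g = 4.31:
246.5 tan²θ − 954 tanθ + (750.5) = 0.
tanθ = [954 ± √(954² − 4 × 246.5 × (750.5))] / (2 × 246.5) = (954 ± 412.5) / 493.0, giving tanθ = 1.098 or 2.772.
θ = 47.69° or 70.16°; the smaller is 47.69°.

47.69°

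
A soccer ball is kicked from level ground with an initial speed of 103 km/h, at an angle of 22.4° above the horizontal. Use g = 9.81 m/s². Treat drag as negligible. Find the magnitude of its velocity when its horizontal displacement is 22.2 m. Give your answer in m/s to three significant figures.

26.6 m/s

Convert: 103 km/h = 103/3.6 = 28.61 m/s.
vₓ = 28.61 cos 22.4° = 26.45 m/s; v_y0 = 28.61 sin 22.4° = 10.90 m/s.
x = vₓ t ⇒ t = 22.2/26.45 = 0.8392 s.
Vertical velocity there: v_y = v_y0 − g t = 10.90 − 9.81 × 0.8392 = 2.670 m/s.
Speed: √(vₓ² + v_y²) = √(26.45² + 2.670²) = 26.59 m/s.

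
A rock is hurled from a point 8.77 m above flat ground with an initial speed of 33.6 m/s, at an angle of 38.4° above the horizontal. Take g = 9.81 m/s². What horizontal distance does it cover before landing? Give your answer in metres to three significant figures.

vₓ = 33.60 cos 38.4° = 26.33 m/s; v_y0 = 33.60 sin 38.4° = 20.87 m/s.
With up positive and y = 0 at the ground: y(t) = 8.77 + (20.87) t − 4.905 t². Setting y = 0 and taking the positive root: t = [20.87 + √(20.87² + 2·9.81·8.77)] / 9.81 = (20.87 + 24.65) / 9.81 = 4.640 s.
Horizontal distance: R = vₓ t = 26.33 × 4.640 = 122.2 m.

122 m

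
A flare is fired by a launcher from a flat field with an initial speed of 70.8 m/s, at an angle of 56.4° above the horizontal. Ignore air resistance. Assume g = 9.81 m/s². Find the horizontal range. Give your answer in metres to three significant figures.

471 m

vₓ = 70.80 cos 56.4° = 39.18 m/s; v_y0 = 70.80 sin 56.4° = 58.97 m/s.
Time aloft: T = 2 v_y0 / g = 2 × 58.97 / 9.81 = 12.02 s.
Horizontal distance R = vₓ T = 39.18 × 12.02 = 471.0 m.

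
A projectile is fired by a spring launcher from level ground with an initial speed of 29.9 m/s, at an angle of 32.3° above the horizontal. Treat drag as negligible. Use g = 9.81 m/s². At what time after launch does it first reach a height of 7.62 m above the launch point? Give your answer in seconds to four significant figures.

0.5803 s

Resolve: vₓ = 29.90 cos 32.3° = 25.27 m/s and v_y0 = 29.90 sin 32.3° = 15.98 m/s.
Require v_y0 t − ½ g t² = 7.62, i.e. 4.905 t² − 15.98 t + 7.62 = 0.
t = [15.98 ± √(15.98² − 2·9.81·7.62)] / 9.81 = (15.98 ± 10.28) / 9.81, so t = 0.5803 s or t = 2.677 s.
The first (ascending) time is 0.5803 s.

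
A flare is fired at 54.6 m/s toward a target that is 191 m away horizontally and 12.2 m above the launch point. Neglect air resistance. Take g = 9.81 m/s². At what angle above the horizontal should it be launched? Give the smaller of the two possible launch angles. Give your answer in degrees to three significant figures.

Trajectory: y = x tanθ − g x² (1 + tan²θ)/(2v₀²). With x = 191, y = 12.2, v₀ = 54.6, g = 9.81:
60.02 tan²θ − 191 tanθ + (72.22) = 0.
tanθ = [191 ± √(191² − 4 × 60.02 × (72.22))] / (2 × 60.02) = (191 ± 138.3) / 120.0, giving tanθ = 0.4386 or 2.744.
θ = 23.68° or 69.97°; the smaller is 23.68°.

23.7°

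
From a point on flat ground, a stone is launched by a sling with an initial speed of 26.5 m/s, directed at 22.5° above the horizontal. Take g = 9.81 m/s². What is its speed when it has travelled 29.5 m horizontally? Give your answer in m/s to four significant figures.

24.54 m/s

Components: vₓ = 26.50 cos 22.5° = 24.48 m/s, v_y0 = 26.50 sin 22.5° = 10.14 m/s.
At x = 29.5 m, t = x/vₓ = 29.5/24.48 = 1.205 s.
Vertical velocity there: v_y = v_y0 − g t = 10.14 − 9.81 × 1.205 = −1.679 m/s.
Speed: √(vₓ² + v_y²) = √(24.48² + 1.679²) = 24.54 m/s.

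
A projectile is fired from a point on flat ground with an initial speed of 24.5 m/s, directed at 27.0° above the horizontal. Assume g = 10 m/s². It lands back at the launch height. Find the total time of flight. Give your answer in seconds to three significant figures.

2.22 s

Components: vₓ = 24.50 cos 27.0° = 21.83 m/s, v_y0 = 24.50 sin 27.0° = 11.12 m/s.
Time of flight on level ground: T = 2 v_y0 / g = 2 × 11.12 / 10.0 = 2.225 s.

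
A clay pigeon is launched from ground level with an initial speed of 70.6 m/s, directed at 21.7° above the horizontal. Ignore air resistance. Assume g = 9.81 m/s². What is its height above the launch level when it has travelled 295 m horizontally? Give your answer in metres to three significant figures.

Horizontal component vₓ = 70.60 cos 21.7° = 65.60 m/s; vertical v_y0 = 70.60 sin 21.7° = 26.10 m/s.
Time to reach x = 295 m: t = x/vₓ = 295/65.60 = 4.497 s.
Height: y = v_y0 t − ½ g t² = 26.10 × 4.497 − 4.905 × 4.497² = 117.4 − 99.20 = 18.19 m.

18.2 m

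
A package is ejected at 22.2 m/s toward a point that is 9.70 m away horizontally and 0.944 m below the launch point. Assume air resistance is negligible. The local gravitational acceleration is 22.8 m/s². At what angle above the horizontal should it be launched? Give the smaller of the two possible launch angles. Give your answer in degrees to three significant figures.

7.46°

Trajectory: y = x tanθ − g x² (1 + tan²θ)/(2v₀²). With x = 9.70, y = −0.944, v₀ = 22.2, g = 22.8:
2.176 tan²θ − 9.70 tanθ + (1.232) = 0.
tanθ = [9.70 ± √(9.70² − 4 × 2.176 × (1.232))] / (2 × 2.176) = (9.70 ± 9.130) / 4.353, giving tanθ = 0.1309 or 4.326.
θ = 7.457° or 76.98°; the smaller is 7.457°.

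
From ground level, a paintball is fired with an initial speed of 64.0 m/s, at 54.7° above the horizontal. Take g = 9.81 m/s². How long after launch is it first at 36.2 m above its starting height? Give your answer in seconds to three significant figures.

0.745 s

Horizontal component vₓ = 64.00 cos 54.7° = 36.98 m/s; vertical v_y0 = 64.00 sin 54.7° = 52.23 m/s.
Require v_y0 t − ½ g t² = 36.2, i.e. 4.905 t² − 52.23 t + 36.2 = 0.
Quadratic formula: t = (52.23 ± √2018.0) / 9.81 = (52.23 ± 44.92) / 9.81 → t = 0.7452 s or 9.904 s.
The first (ascending) time is 0.7452 s.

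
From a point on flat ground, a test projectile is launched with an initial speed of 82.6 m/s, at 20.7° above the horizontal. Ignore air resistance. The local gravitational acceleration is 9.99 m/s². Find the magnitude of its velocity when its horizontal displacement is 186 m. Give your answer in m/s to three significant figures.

Resolve: vₓ = 82.60 cos 20.7° = 77.27 m/s and v_y0 = 82.60 sin 20.7° = 29.20 m/s.
At x = 186 m, t = x/vₓ = 186/77.27 = 2.407 s.
Vertical velocity there: v_y = v_y0 − g t = 29.20 − 9.99 × 2.407 = 5.149 m/s.
Speed: √(vₓ² + v_y²) = √(77.27² + 5.149²) = 77.44 m/s.

77.4 m/s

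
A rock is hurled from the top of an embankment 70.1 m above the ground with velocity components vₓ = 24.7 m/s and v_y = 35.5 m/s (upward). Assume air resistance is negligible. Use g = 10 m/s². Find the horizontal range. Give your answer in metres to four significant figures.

Vertical motion (up positive, ground at y = 0): 5.000 t² − (35.50) t − 70.1 = 0, so t = (35.50 + √(35.50² + 2·10.0·70.1)) / 10.0 = (35.50 + 51.60) / 10.0 = 8.710 s.
Horizontal distance: R = vₓ t = 24.70 × 8.710 = 215.1 m.

215.1 m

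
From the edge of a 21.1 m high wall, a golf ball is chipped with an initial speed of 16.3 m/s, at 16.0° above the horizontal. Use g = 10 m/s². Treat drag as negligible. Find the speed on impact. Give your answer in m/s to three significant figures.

Resolve: vₓ = 16.30 cos 16.0° = 15.67 m/s and v_y0 = 16.30 sin 16.0° = 4.493 m/s.
Vertical motion (up positive, ground at y = 0): 5.000 t² − (4.493) t − 21.1 = 0, so t = (4.493 + √(4.493² + 2·10.0·21.1)) / 10.0 = (4.493 + 21.03) / 10.0 = 2.552 s.
Vertical velocity at impact: v_y = v_y0 − g t = 4.493 − 10.0 × 2.552 = −21.03 m/s.
Speed: |v| = √(vₓ² + v_y²) = √(15.67² + 21.03²) = 26.22 m/s.

26.2 m/s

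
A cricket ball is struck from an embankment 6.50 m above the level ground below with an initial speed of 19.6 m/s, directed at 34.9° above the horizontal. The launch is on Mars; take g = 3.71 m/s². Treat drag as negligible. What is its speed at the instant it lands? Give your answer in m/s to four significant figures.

Resolve: vₓ = 19.60 cos 34.9° = 16.07 m/s and v_y0 = 19.60 sin 34.9° = 11.21 m/s.
The projectile lands when y = 6.50 + (11.21) t − ½·3.71·t² = 0. Positive root: t = (11.21 + √(11.21² + 2·3.71·6.50)) / 3.71 = (11.21 + 13.19) / 3.71 = 6.578 s.
Vertical velocity at impact: v_y = v_y0 − g t = 11.21 − 3.71 × 6.578 = −13.19 m/s.
Speed: |v| = √(vₓ² + v_y²) = √(16.07² + 13.19²) = 20.79 m/s.

20.79 m/s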